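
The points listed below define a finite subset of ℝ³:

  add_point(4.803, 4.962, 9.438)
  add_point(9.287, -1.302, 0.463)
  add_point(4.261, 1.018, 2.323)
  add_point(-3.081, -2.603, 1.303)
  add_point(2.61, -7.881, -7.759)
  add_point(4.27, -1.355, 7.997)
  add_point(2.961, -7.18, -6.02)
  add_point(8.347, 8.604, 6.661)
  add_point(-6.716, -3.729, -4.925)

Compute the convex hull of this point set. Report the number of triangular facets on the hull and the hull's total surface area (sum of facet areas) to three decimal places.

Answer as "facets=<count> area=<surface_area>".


facets=12 area=489.334

8 of the 9 inputs are extreme points: [0, 1, 3, 4, 5, 6, 7, 8].

Per-facet area ½‖(b−a)×(c−a)‖:
  f1: (p0, p7, p8) → 56.6548
  f2: (p5, p7, p1) → 46.5580
  f3: (p5, p0, p7) → 15.6592
  f4: (p4, p7, p8) → 116.6433
  f5: (p4, p7, p1) → 48.2112
  f6: (p3, p0, p8) → 23.2851
  f7: (p3, p5, p0) → 30.7554
  f8: (p3, p4, p8) → 38.2270
  f9: (p3, p4, p5) → 58.4127
  f10: (p6, p5, p1) → 48.1440
  f11: (p6, p4, p1) → 5.3382
  f12: (p6, p4, p5) → 1.4449
Σ area = 489.334

Check V−E+F: 8 − 18 + 12 = 2.


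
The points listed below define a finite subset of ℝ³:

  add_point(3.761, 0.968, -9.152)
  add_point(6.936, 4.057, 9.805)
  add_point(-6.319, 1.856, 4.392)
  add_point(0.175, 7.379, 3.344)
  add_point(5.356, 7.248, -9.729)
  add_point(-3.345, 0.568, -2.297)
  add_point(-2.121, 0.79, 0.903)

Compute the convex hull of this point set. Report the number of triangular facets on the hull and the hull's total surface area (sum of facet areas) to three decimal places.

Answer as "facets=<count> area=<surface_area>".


facets=10 area=427.919

Extreme-point indices: [0, 1, 2, 3, 4, 5, 6] — 7 of 7 on the boundary.

Area of each hull facet:
  f1: (p3, p1, p2) → 41.5726
  f2: (p4, p3, p2) → 55.7138
  f3: (p4, p3, p1) → 65.3393
  f4: (p0, p4, p1) → 62.9567
  f5: (p6, p1, p2) → 36.4236
  f6: (p6, p0, p1) → 74.2760
  f7: (p5, p6, p2) → 9.0193
  f8: (p5, p6, p0) → 15.6372
  f9: (p5, p4, p2) → 36.0979
  f10: (p5, p0, p4) → 30.8830
Σ area = 427.919

Euler characteristic 7−15+10 = 2 ✓


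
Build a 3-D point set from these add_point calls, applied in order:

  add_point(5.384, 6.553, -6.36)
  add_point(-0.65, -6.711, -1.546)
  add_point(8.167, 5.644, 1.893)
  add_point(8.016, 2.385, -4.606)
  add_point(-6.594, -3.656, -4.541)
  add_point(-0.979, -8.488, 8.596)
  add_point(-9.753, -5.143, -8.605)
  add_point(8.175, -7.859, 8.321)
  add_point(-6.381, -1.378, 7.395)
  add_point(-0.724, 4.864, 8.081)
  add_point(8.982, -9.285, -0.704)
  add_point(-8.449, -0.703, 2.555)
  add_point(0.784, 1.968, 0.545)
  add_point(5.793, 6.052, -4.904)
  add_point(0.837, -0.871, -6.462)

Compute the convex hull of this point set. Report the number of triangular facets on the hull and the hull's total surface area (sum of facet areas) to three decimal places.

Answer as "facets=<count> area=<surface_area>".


facets=18 area=997.370

Extreme-point indices: [0, 2, 3, 5, 6, 7, 8, 9, 10, 11, 14] — 11 of 15 on the boundary.

Area of each hull facet:
  f1: (p5, p10, p6) → 129.1114
  f2: (p14, p10, p6) → 69.0337
  f3: (p14, p0, p6) → 30.8974
  f4: (p8, p5, p6) → 75.4007
  f5: (p8, p9, p5) → 37.5162
  f6: (p2, p9, p0) → 45.5903
  f7: (p3, p14, p10) → 48.5392
  f8: (p3, p14, p0) → 20.7475
  f9: (p3, p2, p10) → 44.4391
  f10: (p3, p2, p0) → 19.0032
  f11: (p11, p8, p6) → 17.4979
  f12: (p11, p8, p9) → 21.7640
  f13: (p11, p0, p6) → 105.8189
  f14: (p11, p9, p0) → 86.0303
  f15: (p7, p9, p5) → 61.0990
  f16: (p7, p2, p9) → 77.2264
  f17: (p7, p5, p10) → 41.8609
  f18: (p7, p2, p10) → 65.7937
Σ area = 997.370

Euler: V−E+F = 11−27+18 = 2.


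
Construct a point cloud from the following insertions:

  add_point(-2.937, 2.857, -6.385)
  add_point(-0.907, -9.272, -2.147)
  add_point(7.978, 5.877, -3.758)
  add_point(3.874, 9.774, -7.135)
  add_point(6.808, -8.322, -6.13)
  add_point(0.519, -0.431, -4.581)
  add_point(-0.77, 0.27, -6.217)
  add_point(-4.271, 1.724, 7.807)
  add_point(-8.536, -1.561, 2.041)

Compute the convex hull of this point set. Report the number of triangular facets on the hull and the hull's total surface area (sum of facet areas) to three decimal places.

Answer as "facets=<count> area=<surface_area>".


facets=10 area=628.804

Points on the hull: [0, 1, 2, 3, 4, 7, 8] (7 of 9).

Facet areas (half cross-product norm):
  f1: (p7, p1, p8) → 45.0730
  f2: (p0, p1, p8) → 60.3031
  f3: (p4, p0, p1) → 56.4472
  f4: (p4, p7, p2) → 123.1808
  f5: (p4, p7, p1) → 60.4241
  f6: (p3, p4, p2) → 42.5807
  f7: (p3, p4, p0) → 71.9917
  f8: (p3, p7, p2) → 57.1190
  f9: (p3, p7, p8) → 73.1957
  f10: (p3, p0, p8) → 38.4883
Σ area = 628.804

Euler characteristic 7−15+10 = 2 ✓


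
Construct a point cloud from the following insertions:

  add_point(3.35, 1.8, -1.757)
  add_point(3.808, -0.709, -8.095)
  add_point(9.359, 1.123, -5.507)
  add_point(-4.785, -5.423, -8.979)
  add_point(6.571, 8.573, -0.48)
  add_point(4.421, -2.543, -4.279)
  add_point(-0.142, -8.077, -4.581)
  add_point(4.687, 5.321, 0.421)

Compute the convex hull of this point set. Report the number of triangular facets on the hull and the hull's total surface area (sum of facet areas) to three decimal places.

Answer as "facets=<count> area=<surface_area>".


facets=10 area=283.911

Points on the hull: [1, 2, 3, 4, 5, 6, 7] (7 of 8).

Facet areas (half cross-product norm):
  f1: (p7, p4, p3) → 24.5981
  f2: (p7, p6, p3) → 52.0702
  f3: (p7, p4, p2) → 16.6877
  f4: (p1, p4, p3) → 47.9286
  f5: (p1, p4, p2) → 29.5535
  f6: (p1, p6, p3) → 30.2693
  f7: (p1, p6, p2) → 25.8243
  f8: (p5, p6, p2) → 7.5021
  f9: (p5, p7, p2) → 26.0288
  f10: (p5, p7, p6) → 23.4481
Σ area = 283.911

Check V−E+F: 7 − 15 + 10 = 2.


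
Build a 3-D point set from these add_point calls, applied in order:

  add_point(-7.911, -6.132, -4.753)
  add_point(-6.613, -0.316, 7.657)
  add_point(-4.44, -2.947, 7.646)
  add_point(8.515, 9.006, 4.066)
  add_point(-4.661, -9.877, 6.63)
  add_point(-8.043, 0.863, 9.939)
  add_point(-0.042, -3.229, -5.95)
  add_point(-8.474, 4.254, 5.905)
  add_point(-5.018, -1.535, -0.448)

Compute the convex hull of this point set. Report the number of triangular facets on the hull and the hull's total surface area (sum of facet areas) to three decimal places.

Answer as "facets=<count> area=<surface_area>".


facets=8 area=651.022

6 of the 9 inputs are extreme points: [0, 3, 4, 5, 6, 7].

Triangle areas on the boundary:
  f1: (p6, p3, p7) → 129.8332
  f2: (p6, p4, p3) → 134.4527
  f3: (p0, p6, p7) → 62.7526
  f4: (p0, p6, p4) → 52.5944
  f5: (p5, p3, p7) → 46.1857
  f6: (p5, p4, p3) → 113.4699
  f7: (p5, p0, p7) → 39.1909
  f8: (p5, p0, p4) → 72.5427
Σ area = 651.022

Check V−E+F: 6 − 12 + 8 = 2.


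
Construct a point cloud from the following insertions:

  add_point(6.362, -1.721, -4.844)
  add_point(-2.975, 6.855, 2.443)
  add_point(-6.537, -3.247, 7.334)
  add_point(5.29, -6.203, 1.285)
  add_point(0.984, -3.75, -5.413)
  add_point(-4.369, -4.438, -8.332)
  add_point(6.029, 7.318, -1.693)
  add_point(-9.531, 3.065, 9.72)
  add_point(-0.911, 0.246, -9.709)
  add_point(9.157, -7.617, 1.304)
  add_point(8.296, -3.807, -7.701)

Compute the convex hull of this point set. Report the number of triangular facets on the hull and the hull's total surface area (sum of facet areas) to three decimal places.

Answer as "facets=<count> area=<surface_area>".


Points on the hull: [1, 2, 5, 6, 7, 8, 9, 10] (8 of 11).

Triangle areas on the boundary:
  f1: (p6, p9, p7) → 151.6697
  f2: (p5, p8, p7) → 60.3652
  f3: (p1, p6, p7) → 25.4611
  f4: (p1, p8, p7) → 62.5701
  f5: (p1, p8, p6) → 61.0716
  f6: (p10, p6, p9) → 62.8532
  f7: (p10, p8, p6) → 60.1201
  f8: (p10, p5, p9) → 61.9070
  f9: (p10, p5, p8) → 30.2684
  f10: (p2, p9, p7) → 46.1837
  f11: (p2, p5, p7) → 52.6022
  f12: (p2, p5, p9) → 120.4479
Σ area = 795.520

Euler characteristic 8−18+12 = 2 ✓

facets=12 area=795.520


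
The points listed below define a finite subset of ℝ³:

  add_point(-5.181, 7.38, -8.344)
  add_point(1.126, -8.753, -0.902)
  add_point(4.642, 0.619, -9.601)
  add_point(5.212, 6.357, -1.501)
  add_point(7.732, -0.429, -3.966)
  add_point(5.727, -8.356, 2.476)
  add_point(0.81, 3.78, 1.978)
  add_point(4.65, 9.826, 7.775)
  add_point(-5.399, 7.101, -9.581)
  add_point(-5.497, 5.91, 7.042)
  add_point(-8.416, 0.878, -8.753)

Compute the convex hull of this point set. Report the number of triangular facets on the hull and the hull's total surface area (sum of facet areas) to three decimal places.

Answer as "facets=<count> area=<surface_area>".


10 of the 11 inputs are extreme points: [0, 1, 2, 3, 4, 5, 7, 8, 9, 10].

Area of each hull facet:
  f1: (p9, p1, p10) → 121.2944
  f2: (p8, p9, p10) → 57.0389
  f3: (p5, p7, p4) → 82.7064
  f4: (p5, p9, p7) → 98.2895
  f5: (p5, p9, p1) → 51.3224
  f6: (p3, p7, p4) → 29.4396
  f7: (p3, p8, p7) → 57.3303
  f8: (p0, p9, p7) → 84.2537
  f9: (p0, p8, p7) → 4.5227
  f10: (p0, p8, p9) → 3.5855
  f11: (p2, p3, p4) → 24.8916
  f12: (p2, p3, p8) → 57.2720
  f13: (p2, p8, p10) → 41.3191
  f14: (p2, p1, p10) → 82.9745
  f15: (p2, p5, p4) → 27.9229
  f16: (p2, p5, p1) → 37.6415
Σ area = 861.805

Euler: V−E+F = 10−24+16 = 2.

facets=16 area=861.805


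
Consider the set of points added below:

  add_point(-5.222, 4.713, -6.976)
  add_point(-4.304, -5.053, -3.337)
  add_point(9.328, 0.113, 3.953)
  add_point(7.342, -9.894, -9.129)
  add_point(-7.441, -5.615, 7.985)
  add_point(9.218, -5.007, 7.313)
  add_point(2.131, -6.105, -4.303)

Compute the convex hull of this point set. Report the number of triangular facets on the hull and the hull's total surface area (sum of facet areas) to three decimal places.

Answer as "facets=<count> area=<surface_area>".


facets=8 area=726.806

6 of the 7 inputs are extreme points: [0, 1, 2, 3, 4, 5].

Per-facet area ½‖(b−a)×(c−a)‖:
  f1: (p0, p2, p4) → 146.8218
  f2: (p3, p0, p2) → 142.4145
  f3: (p5, p2, p4) → 50.9668
  f4: (p5, p3, p4) → 143.4724
  f5: (p5, p3, p2) → 50.6682
  f6: (p1, p0, p4) → 57.4975
  f7: (p1, p3, p4) → 64.7464
  f8: (p1, p3, p0) → 70.2181
Σ area = 726.806

Euler: V−E+F = 6−12+8 = 2.


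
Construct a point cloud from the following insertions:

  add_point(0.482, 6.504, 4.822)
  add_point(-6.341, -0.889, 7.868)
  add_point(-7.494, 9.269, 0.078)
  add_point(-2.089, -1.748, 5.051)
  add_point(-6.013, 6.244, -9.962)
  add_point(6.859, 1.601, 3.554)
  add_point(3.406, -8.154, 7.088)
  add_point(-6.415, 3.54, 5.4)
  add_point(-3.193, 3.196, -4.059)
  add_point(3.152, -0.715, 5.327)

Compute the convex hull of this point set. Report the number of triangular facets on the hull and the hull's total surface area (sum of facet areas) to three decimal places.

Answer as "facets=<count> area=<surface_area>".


facets=10 area=555.279

7 of the 10 inputs are extreme points: [0, 1, 2, 4, 5, 6, 7].

Facet areas (half cross-product norm):
  f1: (p4, p6, p5) → 102.3110
  f2: (p1, p4, p2) → 64.0914
  f3: (p1, p4, p6) → 115.6895
  f4: (p7, p1, p2) → 5.3169
  f5: (p0, p6, p5) → 43.2272
  f6: (p0, p1, p6) → 63.5718
  f7: (p0, p7, p1) → 17.7508
  f8: (p0, p7, p2) → 29.0390
  f9: (p0, p4, p2) → 49.4012
  f10: (p0, p4, p5) → 64.8805
Σ area = 555.279

Euler: V−E+F = 7−15+10 = 2.


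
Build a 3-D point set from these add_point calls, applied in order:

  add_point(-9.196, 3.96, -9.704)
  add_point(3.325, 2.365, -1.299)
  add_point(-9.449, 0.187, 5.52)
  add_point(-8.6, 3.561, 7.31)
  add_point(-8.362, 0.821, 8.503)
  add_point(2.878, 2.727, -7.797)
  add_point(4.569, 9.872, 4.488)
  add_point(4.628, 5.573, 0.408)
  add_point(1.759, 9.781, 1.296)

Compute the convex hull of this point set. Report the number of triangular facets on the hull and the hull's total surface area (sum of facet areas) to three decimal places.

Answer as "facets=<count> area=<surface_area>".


Hull vertices (9/9): indices [0, 1, 2, 3, 4, 5, 6, 7, 8].

Area of each hull facet:
  f1: (p5, p0, p2) → 95.1357
  f2: (p5, p6, p7) → 13.0111
  f3: (p1, p6, p7) → 4.8975
  f4: (p1, p4, p6) → 71.6686
  f5: (p1, p5, p7) → 11.4418
  f6: (p1, p5, p2) → 43.5117
  f7: (p1, p4, p2) → 23.5676
  f8: (p3, p4, p6) → 20.5004
  f9: (p3, p0, p2) → 29.8428
  f10: (p3, p4, p2) → 4.7402
  f11: (p8, p3, p6) → 28.2231
  f12: (p8, p3, p0) → 103.8008
  f13: (p8, p5, p6) → 20.7094
  f14: (p8, p5, p0) → 70.9856
Σ area = 542.036

Euler: V−E+F = 9−21+14 = 2.

facets=14 area=542.036


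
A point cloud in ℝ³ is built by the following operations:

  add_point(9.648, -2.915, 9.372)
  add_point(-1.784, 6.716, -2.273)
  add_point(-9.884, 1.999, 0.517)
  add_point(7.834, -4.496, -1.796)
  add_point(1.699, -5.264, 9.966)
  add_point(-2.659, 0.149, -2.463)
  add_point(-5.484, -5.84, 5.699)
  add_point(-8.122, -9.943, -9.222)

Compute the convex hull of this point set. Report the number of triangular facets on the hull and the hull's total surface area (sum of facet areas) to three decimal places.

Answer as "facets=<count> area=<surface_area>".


Hull vertices (7/8): indices [0, 1, 2, 3, 4, 6, 7].

Area of each hull facet:
  f1: (p1, p7, p2) → 75.4767
  f2: (p3, p1, p0) → 84.3866
  f3: (p3, p1, p7) → 127.4145
  f4: (p6, p7, p2) → 76.3367
  f5: (p4, p6, p7) → 50.1539
  f6: (p4, p3, p0) → 47.1188
  f7: (p4, p3, p7) → 122.1817
  f8: (p4, p6, p2) → 35.8124
  f9: (p4, p1, p2) → 79.5530
  f10: (p4, p1, p0) → 72.5147
Σ area = 770.949

Euler characteristic 7−15+10 = 2 ✓

facets=10 area=770.949


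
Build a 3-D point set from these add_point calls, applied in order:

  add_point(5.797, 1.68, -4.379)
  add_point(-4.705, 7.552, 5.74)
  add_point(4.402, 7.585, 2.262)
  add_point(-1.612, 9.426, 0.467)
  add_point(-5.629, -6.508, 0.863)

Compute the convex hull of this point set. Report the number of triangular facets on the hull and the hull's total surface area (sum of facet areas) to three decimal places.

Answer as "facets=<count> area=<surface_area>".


facets=6 area=322.677

Hull vertices (5/5): indices [0, 1, 2, 3, 4].

Triangle areas on the boundary:
  f1: (p3, p0, p4) → 85.1039
  f2: (p3, p1, p4) → 47.6368
  f3: (p2, p0, p4) → 67.4664
  f4: (p2, p1, p4) → 72.5656
  f5: (p2, p3, p0) → 29.1880
  f6: (p2, p3, p1) → 20.7161
Σ area = 322.677

Euler characteristic 5−9+6 = 2 ✓


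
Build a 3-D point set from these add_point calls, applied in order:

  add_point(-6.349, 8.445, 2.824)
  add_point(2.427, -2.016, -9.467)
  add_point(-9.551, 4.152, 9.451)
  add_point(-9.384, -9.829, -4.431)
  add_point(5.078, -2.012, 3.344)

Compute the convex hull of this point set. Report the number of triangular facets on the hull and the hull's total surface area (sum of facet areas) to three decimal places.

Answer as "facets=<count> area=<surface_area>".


5 of the 5 inputs are extreme points: [0, 1, 2, 3, 4].

Area of each hull facet:
  f1: (p3, p4, p2) → 143.3875
  f2: (p1, p3, p4) → 96.9057
  f3: (p0, p4, p2) → 65.7650
  f4: (p0, p1, p4) → 99.6830
  f5: (p0, p3, p2) → 82.3510
  f6: (p0, p1, p3) → 131.5497
Σ area = 619.642

Euler: V−E+F = 5−9+6 = 2.

facets=6 area=619.642


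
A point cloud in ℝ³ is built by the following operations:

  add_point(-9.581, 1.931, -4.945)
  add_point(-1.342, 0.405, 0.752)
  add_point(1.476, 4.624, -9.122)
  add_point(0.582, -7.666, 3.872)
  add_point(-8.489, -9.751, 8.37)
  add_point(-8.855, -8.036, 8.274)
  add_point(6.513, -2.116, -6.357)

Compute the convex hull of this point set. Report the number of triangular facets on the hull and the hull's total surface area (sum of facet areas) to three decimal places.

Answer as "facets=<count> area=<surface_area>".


Hull vertices (7/7): indices [0, 1, 2, 3, 4, 5, 6].

Per-facet area ½‖(b−a)×(c−a)‖:
  f1: (p4, p6, p0) → 145.9821
  f2: (p2, p6, p0) → 52.0870
  f3: (p1, p2, p0) → 52.6642
  f4: (p1, p2, p6) → 44.5572
  f5: (p5, p4, p0) → 11.1803
  f6: (p5, p1, p0) → 68.7037
  f7: (p3, p4, p6) → 38.1642
  f8: (p3, p1, p6) → 47.8081
  f9: (p3, p5, p4) → 9.0710
  f10: (p3, p5, p1) → 46.1768
Σ area = 516.395

Euler: V−E+F = 7−15+10 = 2.

facets=10 area=516.395


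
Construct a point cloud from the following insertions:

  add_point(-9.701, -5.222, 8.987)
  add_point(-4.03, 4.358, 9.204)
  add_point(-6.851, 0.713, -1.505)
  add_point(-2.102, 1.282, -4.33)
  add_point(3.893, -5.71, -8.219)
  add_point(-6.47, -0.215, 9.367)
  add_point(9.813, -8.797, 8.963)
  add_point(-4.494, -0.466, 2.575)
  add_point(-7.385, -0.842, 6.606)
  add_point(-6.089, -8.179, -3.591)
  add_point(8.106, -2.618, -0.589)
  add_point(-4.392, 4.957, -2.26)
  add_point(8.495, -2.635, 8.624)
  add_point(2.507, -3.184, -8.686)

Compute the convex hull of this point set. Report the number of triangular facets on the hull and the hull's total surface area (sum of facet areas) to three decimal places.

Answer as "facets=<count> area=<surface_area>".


12 of the 14 inputs are extreme points: [0, 1, 2, 4, 5, 6, 8, 9, 10, 11, 12, 13].

Triangle areas on the boundary:
  f1: (p9, p6, p0) → 126.7117
  f2: (p10, p13, p11) → 60.7503
  f3: (p5, p6, p0) → 54.7605
  f4: (p5, p1, p0) → 1.9481
  f5: (p5, p1, p6) → 47.7360
  f6: (p8, p1, p0) → 13.8540
  f7: (p8, p1, p11) → 35.9327
  f8: (p4, p9, p6) → 102.9808
  f9: (p4, p9, p13) → 16.2309
  f10: (p4, p10, p6) → 43.5920
  f11: (p4, p10, p13) → 13.4734
  f12: (p2, p13, p11) → 30.2461
  f13: (p2, p9, p13) → 49.3491
  f14: (p2, p9, p0) → 54.9167
  f15: (p2, p8, p0) → 18.1733
  f16: (p2, p8, p11) → 19.2990
  f17: (p12, p1, p11) → 82.4392
  f18: (p12, p10, p11) → 67.0500
  f19: (p12, p1, p6) → 34.2028
  f20: (p12, p10, p6) → 29.0350
Σ area = 902.682

Check V−E+F: 12 − 30 + 20 = 2.

facets=20 area=902.682


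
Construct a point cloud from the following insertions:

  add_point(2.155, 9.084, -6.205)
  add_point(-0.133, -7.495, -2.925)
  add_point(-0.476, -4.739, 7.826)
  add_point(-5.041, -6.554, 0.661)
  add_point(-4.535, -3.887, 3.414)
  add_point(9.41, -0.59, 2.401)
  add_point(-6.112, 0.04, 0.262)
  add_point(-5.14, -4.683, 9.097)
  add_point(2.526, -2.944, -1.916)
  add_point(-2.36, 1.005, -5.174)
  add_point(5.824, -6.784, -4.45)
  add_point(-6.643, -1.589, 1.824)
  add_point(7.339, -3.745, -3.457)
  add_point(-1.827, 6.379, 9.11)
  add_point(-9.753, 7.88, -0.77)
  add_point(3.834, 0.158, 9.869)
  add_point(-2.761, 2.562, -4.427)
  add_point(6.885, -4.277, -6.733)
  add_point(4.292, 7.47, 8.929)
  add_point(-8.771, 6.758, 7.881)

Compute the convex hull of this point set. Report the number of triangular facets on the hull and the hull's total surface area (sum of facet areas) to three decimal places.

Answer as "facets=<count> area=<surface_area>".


facets=26 area=995.911

15 of the 20 inputs are extreme points: [0, 1, 2, 3, 5, 7, 9, 10, 11, 13, 14, 15, 17, 18, 19].

Per-facet area ½‖(b−a)×(c−a)‖:
  f1: (p9, p0, p14) → 50.5219
  f2: (p18, p0, p14) → 96.6476
  f3: (p18, p0, p5) → 80.6164
  f4: (p3, p7, p1) → 21.0306
  f5: (p3, p9, p14) → 54.5271
  f6: (p3, p9, p1) → 27.3607
  f7: (p2, p7, p1) → 25.7095
  f8: (p2, p10, p1) → 33.3647
  f9: (p2, p10, p5) → 58.3033
  f10: (p17, p9, p0) → 50.1037
  f11: (p17, p9, p1) → 37.6999
  f12: (p17, p10, p1) → 9.3471
  f13: (p17, p0, p5) → 68.9652
  f14: (p17, p10, p5) → 17.5032
  f15: (p19, p18, p14) → 56.6323
  f16: (p11, p3, p14) → 12.5628
  f17: (p11, p3, p7) → 20.9917
  f18: (p11, p19, p14) → 41.4396
  f19: (p11, p19, p7) → 41.6886
  f20: (p15, p2, p7) → 14.1001
  f21: (p15, p18, p5) → 34.4703
  f22: (p15, p2, p5) → 31.8558
  f23: (p13, p19, p18) → 6.6439
  f24: (p13, p15, p18) → 22.3026
  f25: (p13, p19, p7) → 39.6729
  f26: (p13, p15, p7) → 41.8492
Σ area = 995.911

Euler: V−E+F = 15−39+26 = 2.


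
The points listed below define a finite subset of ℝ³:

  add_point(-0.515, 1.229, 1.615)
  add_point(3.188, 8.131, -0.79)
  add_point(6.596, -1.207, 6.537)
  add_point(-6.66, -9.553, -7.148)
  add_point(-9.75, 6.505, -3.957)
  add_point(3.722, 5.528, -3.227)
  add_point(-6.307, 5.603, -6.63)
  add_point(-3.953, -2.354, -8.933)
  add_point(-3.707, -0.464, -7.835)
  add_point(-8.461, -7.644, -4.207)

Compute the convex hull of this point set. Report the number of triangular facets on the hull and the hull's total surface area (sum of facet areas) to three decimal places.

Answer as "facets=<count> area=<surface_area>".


Extreme-point indices: [1, 2, 3, 4, 5, 6, 7, 9] — 8 of 10 on the boundary.

Triangle areas on the boundary:
  f1: (p1, p2, p4) → 78.6507
  f2: (p7, p3, p4) → 41.8160
  f3: (p7, p3, p2) → 73.9152
  f4: (p9, p2, p4) → 134.0928
  f5: (p9, p3, p4) → 23.6286
  f6: (p9, p3, p2) → 37.6784
  f7: (p6, p1, p4) → 24.3388
  f8: (p6, p7, p4) → 15.8880
  f9: (p5, p6, p1) → 19.0435
  f10: (p5, p6, p7) → 44.8617
  f11: (p5, p1, p2) → 21.8748
  f12: (p5, p7, p2) → 74.6135
Σ area = 590.402

Euler characteristic 8−18+12 = 2 ✓

facets=12 area=590.402


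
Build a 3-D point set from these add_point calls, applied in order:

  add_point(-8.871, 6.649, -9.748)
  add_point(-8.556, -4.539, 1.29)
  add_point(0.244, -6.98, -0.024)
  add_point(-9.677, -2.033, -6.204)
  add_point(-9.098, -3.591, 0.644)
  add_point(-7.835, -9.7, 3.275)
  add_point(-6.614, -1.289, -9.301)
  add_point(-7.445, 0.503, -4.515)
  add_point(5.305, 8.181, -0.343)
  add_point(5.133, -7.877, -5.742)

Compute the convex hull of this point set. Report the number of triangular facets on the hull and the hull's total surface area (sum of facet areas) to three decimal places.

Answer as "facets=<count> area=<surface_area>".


Extreme-point indices: [0, 1, 2, 3, 4, 5, 6, 8, 9] — 9 of 10 on the boundary.

Facet areas (half cross-product norm):
  f1: (p9, p0, p8) → 139.3654
  f2: (p4, p5, p3) → 19.2171
  f3: (p4, p0, p3) → 27.4114
  f4: (p4, p0, p8) → 118.2182
  f5: (p2, p5, p8) → 60.0727
  f6: (p2, p9, p8) → 60.2127
  f7: (p2, p9, p5) → 20.4256
  f8: (p6, p0, p3) → 18.2596
  f9: (p6, p9, p0) → 41.2048
  f10: (p6, p5, p3) → 22.9301
  f11: (p6, p9, p5) → 96.6225
  f12: (p1, p5, p8) → 43.6460
  f13: (p1, p4, p8) → 11.6476
  f14: (p1, p4, p5) → 1.3181
Σ area = 680.552

Euler: V−E+F = 9−21+14 = 2.

facets=14 area=680.552


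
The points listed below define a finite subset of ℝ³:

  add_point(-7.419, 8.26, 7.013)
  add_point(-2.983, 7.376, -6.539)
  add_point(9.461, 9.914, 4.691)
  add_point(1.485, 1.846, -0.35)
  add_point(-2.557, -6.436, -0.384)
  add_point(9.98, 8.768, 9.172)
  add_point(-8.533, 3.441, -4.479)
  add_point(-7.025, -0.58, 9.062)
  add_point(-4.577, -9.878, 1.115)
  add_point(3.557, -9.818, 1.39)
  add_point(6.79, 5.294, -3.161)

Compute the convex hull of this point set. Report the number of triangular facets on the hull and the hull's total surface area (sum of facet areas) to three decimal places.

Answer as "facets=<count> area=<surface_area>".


facets=16 area=988.266

Hull vertices (10/11): indices [0, 1, 2, 4, 5, 6, 7, 8, 9, 10].

Area of each hull facet:
  f1: (p1, p8, p6) → 48.9227
  f2: (p7, p8, p6) → 82.1186
  f3: (p0, p7, p5) → 79.5839
  f4: (p0, p1, p6) → 44.4616
  f5: (p0, p7, p6) → 56.0516
  f6: (p2, p10, p5) → 15.6063
  f7: (p2, p10, p1) → 45.2165
  f8: (p2, p0, p5) → 39.7988
  f9: (p2, p0, p1) → 110.4737
  f10: (p9, p10, p1) → 84.6212
  f11: (p9, p10, p5) → 106.3072
  f12: (p9, p7, p5) → 148.2116
  f13: (p9, p7, p8) → 50.0309
  f14: (p4, p1, p8) → 16.0740
  f15: (p4, p9, p8) → 15.3352
  f16: (p4, p9, p1) → 45.4516
Σ area = 988.266

Check V−E+F: 10 − 24 + 16 = 2.


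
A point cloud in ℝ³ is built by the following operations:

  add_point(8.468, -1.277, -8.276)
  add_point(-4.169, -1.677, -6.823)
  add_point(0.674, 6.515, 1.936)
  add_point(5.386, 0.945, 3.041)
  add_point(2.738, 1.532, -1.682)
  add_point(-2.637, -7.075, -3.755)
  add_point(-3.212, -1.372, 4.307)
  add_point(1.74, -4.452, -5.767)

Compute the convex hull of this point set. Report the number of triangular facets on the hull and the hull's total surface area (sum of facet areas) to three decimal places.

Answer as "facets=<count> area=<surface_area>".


Hull vertices (7/8): indices [0, 1, 2, 3, 5, 6, 7].

Triangle areas on the boundary:
  f1: (p2, p0, p1) → 78.1280
  f2: (p6, p2, p1) → 49.8643
  f3: (p5, p6, p1) → 31.4399
  f4: (p3, p2, p0) → 43.4522
  f5: (p3, p6, p2) → 30.4870
  f6: (p3, p5, p0) → 70.7476
  f7: (p3, p5, p6) → 44.4749
  f8: (p7, p0, p1) → 21.7662
  f9: (p7, p5, p1) → 16.1617
  f10: (p7, p5, p0) → 2.2711
Σ area = 388.793

Euler: V−E+F = 7−15+10 = 2.

facets=10 area=388.793


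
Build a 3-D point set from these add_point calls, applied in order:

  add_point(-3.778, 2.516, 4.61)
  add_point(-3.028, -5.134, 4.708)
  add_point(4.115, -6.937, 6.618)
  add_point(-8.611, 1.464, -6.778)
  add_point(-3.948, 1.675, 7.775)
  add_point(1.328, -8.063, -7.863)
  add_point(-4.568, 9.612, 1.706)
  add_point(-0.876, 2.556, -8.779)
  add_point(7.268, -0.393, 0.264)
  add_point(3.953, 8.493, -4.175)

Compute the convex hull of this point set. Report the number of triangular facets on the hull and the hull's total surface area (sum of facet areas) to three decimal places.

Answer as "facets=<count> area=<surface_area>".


facets=14 area=764.166

9 of the 10 inputs are extreme points: [1, 2, 3, 4, 5, 6, 7, 8, 9].

Facet areas (half cross-product norm):
  f1: (p4, p6, p3) → 62.0291
  f2: (p9, p6, p3) → 63.5901
  f3: (p9, p5, p8) → 65.9714
  f4: (p9, p4, p8) → 70.6329
  f5: (p9, p4, p6) → 51.0007
  f6: (p2, p4, p8) → 55.9719
  f7: (p2, p5, p8) → 60.4534
  f8: (p7, p5, p3) → 43.8462
  f9: (p7, p9, p3) → 31.5755
  f10: (p7, p9, p5) → 42.2110
  f11: (p1, p4, p3) → 53.5688
  f12: (p1, p2, p4) → 27.8859
  f13: (p1, p5, p3) → 83.9611
  f14: (p1, p2, p5) → 51.4681
Σ area = 764.166

Check V−E+F: 9 − 21 + 14 = 2.


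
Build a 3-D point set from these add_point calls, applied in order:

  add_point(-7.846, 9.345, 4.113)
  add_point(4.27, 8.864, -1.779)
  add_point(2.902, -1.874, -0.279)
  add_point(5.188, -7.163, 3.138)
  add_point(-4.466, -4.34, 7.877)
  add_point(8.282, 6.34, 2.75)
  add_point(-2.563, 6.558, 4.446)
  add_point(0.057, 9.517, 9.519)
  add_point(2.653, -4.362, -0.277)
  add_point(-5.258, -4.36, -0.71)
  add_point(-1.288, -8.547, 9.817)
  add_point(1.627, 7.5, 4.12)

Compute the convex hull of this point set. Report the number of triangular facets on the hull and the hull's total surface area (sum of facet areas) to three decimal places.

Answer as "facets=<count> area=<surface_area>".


facets=14 area=723.300

Hull vertices (9/12): indices [0, 1, 3, 4, 5, 7, 8, 9, 10].

Area of each hull facet:
  f1: (p7, p10, p5) → 98.2228
  f2: (p1, p9, p0) → 93.7777
  f3: (p1, p7, p0) → 56.1146
  f4: (p1, p7, p5) → 36.0667
  f5: (p4, p9, p0) → 60.4653
  f6: (p4, p9, p10) → 22.2632
  f7: (p4, p7, p0) → 66.1894
  f8: (p4, p7, p10) → 35.8181
  f9: (p3, p10, p5) → 61.8116
  f10: (p3, p9, p10) → 50.5191
  f11: (p8, p1, p9) → 52.7716
  f12: (p8, p3, p9) → 17.0587
  f13: (p8, p1, p5) → 40.5953
  f14: (p8, p3, p5) → 31.6261
Σ area = 723.300

Check V−E+F: 9 − 21 + 14 = 2.


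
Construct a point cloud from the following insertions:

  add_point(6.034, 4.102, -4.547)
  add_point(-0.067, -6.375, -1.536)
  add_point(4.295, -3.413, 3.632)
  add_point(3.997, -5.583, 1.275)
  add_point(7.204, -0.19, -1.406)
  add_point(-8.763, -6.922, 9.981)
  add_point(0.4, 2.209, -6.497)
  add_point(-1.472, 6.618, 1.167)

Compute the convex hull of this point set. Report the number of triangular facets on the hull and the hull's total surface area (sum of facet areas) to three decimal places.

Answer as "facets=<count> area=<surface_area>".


facets=12 area=463.497

8 of the 8 inputs are extreme points: [0, 1, 2, 3, 4, 5, 6, 7].

Triangle areas on the boundary:
  f1: (p6, p7, p5) → 79.3723
  f2: (p1, p6, p5) → 63.6485
  f3: (p1, p6, p4) → 38.2756
  f4: (p2, p7, p5) → 87.5082
  f5: (p2, p7, p4) → 36.7695
  f6: (p0, p7, p4) → 26.5714
  f7: (p0, p6, p4) → 16.8767
  f8: (p0, p6, p7) → 27.5389
  f9: (p3, p1, p4) → 16.3601
  f10: (p3, p2, p4) → 10.5098
  f11: (p3, p1, p5) → 36.0966
  f12: (p3, p2, p5) → 23.9697
Σ area = 463.497

Euler characteristic 8−18+12 = 2 ✓


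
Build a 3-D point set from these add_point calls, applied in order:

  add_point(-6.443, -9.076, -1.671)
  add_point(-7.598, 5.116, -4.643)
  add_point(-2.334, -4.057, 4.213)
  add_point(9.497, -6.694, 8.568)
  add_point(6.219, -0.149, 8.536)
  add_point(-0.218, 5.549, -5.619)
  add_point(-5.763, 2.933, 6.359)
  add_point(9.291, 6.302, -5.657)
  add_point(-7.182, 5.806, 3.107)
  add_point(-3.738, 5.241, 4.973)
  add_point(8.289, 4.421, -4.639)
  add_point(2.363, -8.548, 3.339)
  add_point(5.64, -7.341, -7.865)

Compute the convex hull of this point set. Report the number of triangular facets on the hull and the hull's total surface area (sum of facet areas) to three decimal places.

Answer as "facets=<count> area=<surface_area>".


Hull vertices (12/13): indices [0, 1, 2, 3, 4, 5, 6, 7, 8, 9, 11, 12].

Facet areas (half cross-product norm):
  f1: (p12, p0, p1) → 98.4877
  f2: (p7, p12, p3) → 117.0484
  f3: (p11, p0, p3) → 8.7543
  f4: (p11, p12, p3) → 50.4022
  f5: (p11, p12, p0) → 58.0210
  f6: (p5, p12, p1) → 49.5983
  f7: (p5, p7, p1) → 4.5715
  f8: (p5, p7, p12) → 64.3737
  f9: (p2, p0, p3) → 47.4390
  f10: (p2, p6, p3) → 45.7013
  f11: (p2, p6, p0) → 31.1129
  f12: (p8, p7, p1) → 66.0778
  f13: (p8, p0, p1) → 56.2519
  f14: (p8, p6, p0) → 32.8041
  f15: (p4, p7, p3) → 55.8263
  f16: (p4, p6, p3) → 35.0477
  f17: (p9, p8, p6) → 6.4852
  f18: (p9, p4, p6) → 19.9444
  f19: (p9, p8, p7) → 31.0202
  f20: (p9, p4, p7) → 90.2437
Σ area = 969.212

Euler: V−E+F = 12−30+20 = 2.

facets=20 area=969.212


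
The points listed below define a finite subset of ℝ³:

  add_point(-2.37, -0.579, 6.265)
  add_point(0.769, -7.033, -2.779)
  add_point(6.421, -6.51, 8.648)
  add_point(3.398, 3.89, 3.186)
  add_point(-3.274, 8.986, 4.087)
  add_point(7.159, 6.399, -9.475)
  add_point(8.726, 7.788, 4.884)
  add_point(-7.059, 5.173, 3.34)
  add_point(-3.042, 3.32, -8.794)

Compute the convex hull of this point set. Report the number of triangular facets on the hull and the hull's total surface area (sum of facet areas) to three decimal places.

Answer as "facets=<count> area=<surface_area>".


facets=12 area=808.203

Hull vertices (8/9): indices [0, 1, 2, 4, 5, 6, 7, 8].

Per-facet area ½‖(b−a)×(c−a)‖:
  f1: (p5, p2, p6) → 107.4868
  f2: (p1, p5, p2) → 102.7178
  f3: (p4, p2, p6) → 90.3471
  f4: (p4, p5, p6) → 86.5164
  f5: (p8, p1, p7) → 78.8269
  f6: (p8, p1, p5) → 67.0663
  f7: (p8, p4, p7) → 35.0252
  f8: (p8, p4, p5) → 75.0699
  f9: (p0, p4, p7) → 21.6110
  f10: (p0, p4, p2) → 40.5703
  f11: (p0, p1, p7) → 44.2637
  f12: (p0, p1, p2) → 58.7014
Σ area = 808.203

Euler characteristic 8−18+12 = 2 ✓


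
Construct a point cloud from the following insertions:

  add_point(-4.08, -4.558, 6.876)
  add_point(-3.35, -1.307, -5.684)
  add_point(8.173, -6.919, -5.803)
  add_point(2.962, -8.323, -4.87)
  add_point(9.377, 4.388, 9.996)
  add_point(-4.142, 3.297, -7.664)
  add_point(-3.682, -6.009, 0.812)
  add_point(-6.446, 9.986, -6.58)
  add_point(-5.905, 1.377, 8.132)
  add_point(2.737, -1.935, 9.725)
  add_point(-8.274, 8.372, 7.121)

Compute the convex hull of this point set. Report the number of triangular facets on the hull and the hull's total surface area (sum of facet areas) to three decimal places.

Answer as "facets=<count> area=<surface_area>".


Points on the hull: [0, 1, 2, 3, 4, 5, 6, 7, 8, 9, 10] (11 of 11).

Per-facet area ½‖(b−a)×(c−a)‖:
  f1: (p7, p4, p10) → 127.3071
  f2: (p2, p7, p4) → 202.1651
  f3: (p8, p0, p10) → 7.8029
  f4: (p6, p0, p3) → 19.7208
  f5: (p6, p7, p10) → 108.0678
  f6: (p6, p0, p10) → 41.0331
  f7: (p9, p0, p3) → 55.6293
  f8: (p9, p2, p3) → 43.5353
  f9: (p9, p2, p4) → 78.8432
  f10: (p9, p8, p0) → 24.6065
  f11: (p9, p4, p10) → 70.0650
  f12: (p9, p8, p10) → 26.7051
  f13: (p1, p6, p3) → 33.4325
  f14: (p1, p6, p7) → 37.1917
  f15: (p5, p2, p7) → 32.8870
  f16: (p5, p1, p7) → 9.8754
  f17: (p5, p2, p3) → 36.9820
  f18: (p5, p1, p3) → 14.1052
Σ area = 969.955

Euler: V−E+F = 11−27+18 = 2.

facets=18 area=969.955


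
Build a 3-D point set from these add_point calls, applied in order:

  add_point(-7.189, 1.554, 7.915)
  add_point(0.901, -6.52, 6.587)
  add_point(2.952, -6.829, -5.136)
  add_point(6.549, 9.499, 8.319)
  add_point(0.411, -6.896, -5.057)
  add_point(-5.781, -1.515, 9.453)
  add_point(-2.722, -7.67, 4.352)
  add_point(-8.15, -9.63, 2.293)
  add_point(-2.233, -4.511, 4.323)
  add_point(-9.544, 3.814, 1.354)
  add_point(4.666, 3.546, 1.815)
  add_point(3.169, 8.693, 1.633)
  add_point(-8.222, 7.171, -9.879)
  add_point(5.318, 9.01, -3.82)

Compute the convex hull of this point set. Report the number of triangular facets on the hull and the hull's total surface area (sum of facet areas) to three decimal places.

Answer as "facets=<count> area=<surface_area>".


facets=16 area=1031.029

Hull vertices (10/14): indices [0, 1, 2, 3, 4, 5, 7, 9, 12, 13].

Area of each hull facet:
  f1: (p12, p3, p9) → 107.0825
  f2: (p12, p7, p9) → 75.2555
  f3: (p13, p12, p3) → 79.0767
  f4: (p13, p2, p3) → 97.2001
  f5: (p13, p2, p12) → 115.0100
  f6: (p4, p12, p7) → 99.8142
  f7: (p4, p2, p7) → 9.5485
  f8: (p4, p2, p12) → 19.2825
  f9: (p0, p7, p9) → 45.4735
  f10: (p0, p5, p7) → 19.8629
  f11: (p0, p3, p9) → 57.5388
  f12: (p0, p5, p3) → 29.3681
  f13: (p1, p2, p7) → 60.2560
  f14: (p1, p5, p7) → 43.3292
  f15: (p1, p2, p3) → 101.4012
  f16: (p1, p5, p3) → 71.5291
Σ area = 1031.029

Euler characteristic 10−24+16 = 2 ✓


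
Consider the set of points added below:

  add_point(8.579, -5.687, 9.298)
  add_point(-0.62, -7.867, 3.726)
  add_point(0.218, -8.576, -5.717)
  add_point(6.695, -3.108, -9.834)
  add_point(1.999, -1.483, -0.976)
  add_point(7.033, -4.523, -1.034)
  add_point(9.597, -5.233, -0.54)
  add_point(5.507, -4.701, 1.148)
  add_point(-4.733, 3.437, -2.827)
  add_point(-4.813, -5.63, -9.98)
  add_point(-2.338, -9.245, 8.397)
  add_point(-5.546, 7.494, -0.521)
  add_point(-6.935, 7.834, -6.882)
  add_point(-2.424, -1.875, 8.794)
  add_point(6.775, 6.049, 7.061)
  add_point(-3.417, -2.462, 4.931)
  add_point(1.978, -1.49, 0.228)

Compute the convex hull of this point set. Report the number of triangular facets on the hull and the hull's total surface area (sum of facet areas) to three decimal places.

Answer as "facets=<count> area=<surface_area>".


facets=16 area=1055.514

10 of the 17 inputs are extreme points: [0, 2, 3, 6, 9, 10, 11, 12, 13, 14].

Triangle areas on the boundary:
  f1: (p9, p10, p12) → 132.0261
  f2: (p3, p9, p12) → 82.1919
  f3: (p3, p14, p12) → 153.1710
  f4: (p3, p14, p6) → 66.5008
  f5: (p2, p9, p10) → 45.6256
  f6: (p2, p3, p6) → 44.3082
  f7: (p2, p3, p9) → 34.0255
  f8: (p0, p14, p6) → 58.4406
  f9: (p0, p2, p6) → 51.8573
  f10: (p0, p2, p10) → 82.2228
  f11: (p0, p13, p10) → 40.5267
  f12: (p0, p13, p14) → 62.2793
  f13: (p11, p10, p12) → 53.0475
  f14: (p11, p13, p10) → 37.8640
  f15: (p11, p14, p12) → 34.0995
  f16: (p11, p13, p14) → 77.3275
Σ area = 1055.514

Euler: V−E+F = 10−24+16 = 2.


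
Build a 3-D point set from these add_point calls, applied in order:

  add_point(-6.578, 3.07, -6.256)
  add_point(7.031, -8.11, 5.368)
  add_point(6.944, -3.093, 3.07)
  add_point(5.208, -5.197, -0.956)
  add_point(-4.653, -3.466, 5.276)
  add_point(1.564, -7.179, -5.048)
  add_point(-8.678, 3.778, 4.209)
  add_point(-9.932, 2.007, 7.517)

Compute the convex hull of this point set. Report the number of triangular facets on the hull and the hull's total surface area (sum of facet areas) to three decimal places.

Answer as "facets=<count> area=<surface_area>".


facets=12 area=500.236

8 of the 8 inputs are extreme points: [0, 1, 2, 3, 4, 5, 6, 7].

Triangle areas on the boundary:
  f1: (p6, p0, p7) → 11.1261
  f2: (p5, p0, p7) → 93.4307
  f3: (p2, p1, p7) → 49.4615
  f4: (p2, p6, p7) → 33.3685
  f5: (p2, p6, p0) → 88.0584
  f6: (p4, p1, p7) → 24.4187
  f7: (p4, p5, p7) → 32.3086
  f8: (p4, p5, p1) → 65.6334
  f9: (p3, p5, p0) → 37.6236
  f10: (p3, p2, p0) → 35.2494
  f11: (p3, p5, p1) → 16.1504
  f12: (p3, p2, p1) → 13.4070
Σ area = 500.236

Check V−E+F: 8 − 18 + 12 = 2.


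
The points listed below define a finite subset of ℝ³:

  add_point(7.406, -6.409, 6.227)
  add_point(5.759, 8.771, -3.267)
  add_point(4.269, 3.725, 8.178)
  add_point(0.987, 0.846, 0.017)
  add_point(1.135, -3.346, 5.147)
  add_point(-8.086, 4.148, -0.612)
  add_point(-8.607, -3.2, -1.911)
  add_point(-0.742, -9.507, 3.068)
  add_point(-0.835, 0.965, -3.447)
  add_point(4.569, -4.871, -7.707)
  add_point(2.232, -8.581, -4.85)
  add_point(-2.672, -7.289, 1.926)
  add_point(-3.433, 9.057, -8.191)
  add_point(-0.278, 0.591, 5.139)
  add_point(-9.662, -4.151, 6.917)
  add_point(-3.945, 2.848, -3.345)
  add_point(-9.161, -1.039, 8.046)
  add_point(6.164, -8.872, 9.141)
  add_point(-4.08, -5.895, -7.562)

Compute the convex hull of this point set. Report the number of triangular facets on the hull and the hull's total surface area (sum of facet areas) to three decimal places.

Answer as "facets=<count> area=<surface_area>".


Points on the hull: [0, 1, 2, 5, 6, 7, 9, 10, 12, 14, 16, 17, 18] (13 of 19).

Per-facet area ½‖(b−a)×(c−a)‖:
  f1: (p18, p7, p14) → 64.8379
  f2: (p17, p2, p0) → 20.2280
  f3: (p17, p7, p14) → 48.0759
  f4: (p5, p2, p12) → 76.8395
  f5: (p1, p2, p0) → 66.8545
  f6: (p1, p2, p12) → 61.8901
  f7: (p16, p17, p14) → 27.8161
  f8: (p16, p17, p2) → 89.3828
  f9: (p16, p5, p14) → 16.6373
  f10: (p16, p5, p2) → 69.7800
  f11: (p10, p18, p7) → 31.2740
  f12: (p10, p17, p7) → 36.8282
  f13: (p6, p18, p12) → 55.3396
  f14: (p6, p5, p12) → 35.1882
  f15: (p6, p18, p14) → 22.6821
  f16: (p6, p5, p14) → 33.3840
  f17: (p9, p17, p0) → 20.1460
  f18: (p9, p10, p17) → 34.5387
  f19: (p9, p1, p0) → 100.5421
  f20: (p9, p1, p12) → 73.6819
  f21: (p9, p18, p12) → 64.3887
  f22: (p9, p10, p18) → 19.2447
Σ area = 1069.581

Euler characteristic 13−33+22 = 2 ✓

facets=22 area=1069.581


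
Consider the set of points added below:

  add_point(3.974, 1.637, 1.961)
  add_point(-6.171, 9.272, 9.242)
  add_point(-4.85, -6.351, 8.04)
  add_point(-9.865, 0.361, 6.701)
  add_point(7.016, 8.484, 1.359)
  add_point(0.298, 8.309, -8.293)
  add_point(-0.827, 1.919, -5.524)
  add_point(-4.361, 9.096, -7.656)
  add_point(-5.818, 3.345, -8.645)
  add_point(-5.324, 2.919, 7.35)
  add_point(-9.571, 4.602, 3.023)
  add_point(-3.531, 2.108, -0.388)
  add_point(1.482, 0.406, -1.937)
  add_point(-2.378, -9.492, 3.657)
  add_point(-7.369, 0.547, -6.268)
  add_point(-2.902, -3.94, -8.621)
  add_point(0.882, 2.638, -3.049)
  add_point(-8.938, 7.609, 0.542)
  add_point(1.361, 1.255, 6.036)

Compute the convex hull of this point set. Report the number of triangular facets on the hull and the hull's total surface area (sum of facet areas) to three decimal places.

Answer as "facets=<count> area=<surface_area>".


facets=24 area=927.436

Hull vertices (14/19): indices [0, 1, 2, 3, 4, 5, 7, 8, 10, 13, 14, 15, 17, 18].

Per-facet area ½‖(b−a)×(c−a)‖:
  f1: (p2, p13, p3) → 21.0412
  f2: (p14, p13, p3) → 79.3085
  f3: (p14, p17, p8) → 19.7905
  f4: (p7, p17, p8) → 28.3657
  f5: (p1, p2, p3) → 37.8447
  f6: (p1, p7, p4) → 104.4542
  f7: (p1, p7, p17) → 34.0034
  f8: (p18, p2, p13) → 29.7249
  f9: (p18, p1, p4) → 59.0136
  f10: (p18, p1, p2) → 57.2845
  f11: (p15, p14, p13) → 45.5356
  f12: (p15, p14, p8) → 13.4602
  f13: (p10, p14, p3) → 27.7943
  f14: (p10, p14, p17) → 19.5479
  f15: (p10, p1, p3) → 23.8346
  f16: (p10, p1, p17) → 16.7569
  f17: (p0, p15, p4) → 44.6493
  f18: (p0, p15, p13) → 77.6164
  f19: (p0, p18, p4) → 17.0493
  f20: (p0, p18, p13) → 28.1468
  f21: (p5, p7, p8) → 14.3147
  f22: (p5, p15, p8) → 29.5488
  f23: (p5, p7, p4) → 25.0930
  f24: (p5, p15, p4) → 73.2571
Σ area = 927.436

Euler: V−E+F = 14−36+24 = 2.
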